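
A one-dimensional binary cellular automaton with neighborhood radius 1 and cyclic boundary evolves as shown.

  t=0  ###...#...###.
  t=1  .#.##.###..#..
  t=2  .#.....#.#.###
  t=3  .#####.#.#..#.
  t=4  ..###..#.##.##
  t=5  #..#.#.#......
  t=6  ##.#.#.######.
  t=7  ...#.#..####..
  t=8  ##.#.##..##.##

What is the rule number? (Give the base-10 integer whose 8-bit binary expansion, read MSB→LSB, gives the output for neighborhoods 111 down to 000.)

149

  nb ###: next=#  (t=0,i=1, bit7=1)
  nb ##.: next=.  (t=0,i=2, bit6=0)
  nb #.#: next=.  (t=0,i=13, bit5=0)
  nb #..: next=#  (t=0,i=3, bit4=1)
  nb .##: next=.  (t=0,i=0, bit3=0)
  nb .#.: next=#  (t=0,i=6, bit2=1)
  nb ..#: next=.  (t=0,i=5, bit1=0)
  nb ...: next=#  (t=0,i=4, bit0=1)
  bits 10010101 = 149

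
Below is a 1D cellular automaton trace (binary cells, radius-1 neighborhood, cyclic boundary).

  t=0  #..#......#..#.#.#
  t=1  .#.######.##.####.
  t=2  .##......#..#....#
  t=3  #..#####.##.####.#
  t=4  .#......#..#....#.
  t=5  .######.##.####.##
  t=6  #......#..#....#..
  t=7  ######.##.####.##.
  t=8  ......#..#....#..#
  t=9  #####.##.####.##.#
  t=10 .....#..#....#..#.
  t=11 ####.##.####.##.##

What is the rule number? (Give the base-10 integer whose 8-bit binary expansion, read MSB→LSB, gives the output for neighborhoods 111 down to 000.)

53

  [7] ### => .  t=1,i=4
  [6] ##. => .  t=0,i=0
  [5] #.# => #  t=0,i=14
  [4] #.. => #  t=0,i=1
  [3] .## => .  t=0,i=17
  [2] .#. => #  t=0,i=3
  [1] ..# => .  t=0,i=2
  [0] ... => #  t=0,i=5
  bits 00110101 = 53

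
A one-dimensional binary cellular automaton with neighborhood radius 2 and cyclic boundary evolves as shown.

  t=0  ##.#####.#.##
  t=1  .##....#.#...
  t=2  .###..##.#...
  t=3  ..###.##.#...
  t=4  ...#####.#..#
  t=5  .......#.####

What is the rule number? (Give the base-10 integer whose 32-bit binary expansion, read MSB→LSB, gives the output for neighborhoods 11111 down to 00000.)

997487221

  nb #####: next=.  (t=0,i=5, bit31=0)
  nb ####.: next=.  (t=0,i=0, bit30=0)
  nb ###.#: next=#  (t=0,i=1, bit29=1)
  nb ###..: next=#  (t=2,i=3, bit28=1)
  nb ##.##: next=#  (t=0,i=2, bit27=1)
  nb ##.#.: next=.  (t=0,i=8, bit26=0)
  nb ##..#: next=#  (t=2,i=4, bit25=1)
  nb ##...: next=#  (t=1,i=3, bit24=1)
  nb #.###: next=.  (t=0,i=3, bit23=0)
  nb #.##.: next=#  (t=3,i=6, bit22=1)
  nb #.#.#: next=#  (t=0,i=9, bit21=1)
  nb #.#..: next=#  (t=1,i=9, bit20=1)
  nb #..##: next=.  (t=2,i=5, bit19=0)
  nb #..#.: next=#  (t=4,i=11, bit18=1)
  nb #...#: next=.  (t=4,i=1, bit17=0)
  nb #....: next=.  (t=1,i=4, bit16=0)
  nb .####: next=.  (t=0,i=4, bit15=0)
  nb .###.: next=#  (t=2,i=2, bit14=1)
  nb .##.#: next=#  (t=2,i=7, bit13=1)
  nb .##..: next=#  (t=1,i=2, bit12=1)
  nb .#.##: next=.  (t=0,i=10, bit11=0)
  nb .#.#.: next=.  (t=1,i=8, bit10=0)
  nb .#..#: next=#  (t=4,i=10, bit9=1)
  nb .#...: next=.  (t=1,i=10, bit8=0)
  nb ..###: next=.  (t=2,i=1, bit7=0)
  nb ..##.: next=#  (t=1,i=1, bit6=1)
  nb ..#.#: next=#  (t=1,i=7, bit5=1)
  nb ..#..: next=#  (t=4,i=12, bit4=1)
  nb ...##: next=.  (t=1,i=0, bit3=0)
  nb ...#.: next=#  (t=1,i=6, bit2=1)
  nb ....#: next=.  (t=1,i=5, bit1=0)
  nb .....: next=#  (t=3,i=12, bit0=1)
  bits 00111011011101000111001001110101 = 997487221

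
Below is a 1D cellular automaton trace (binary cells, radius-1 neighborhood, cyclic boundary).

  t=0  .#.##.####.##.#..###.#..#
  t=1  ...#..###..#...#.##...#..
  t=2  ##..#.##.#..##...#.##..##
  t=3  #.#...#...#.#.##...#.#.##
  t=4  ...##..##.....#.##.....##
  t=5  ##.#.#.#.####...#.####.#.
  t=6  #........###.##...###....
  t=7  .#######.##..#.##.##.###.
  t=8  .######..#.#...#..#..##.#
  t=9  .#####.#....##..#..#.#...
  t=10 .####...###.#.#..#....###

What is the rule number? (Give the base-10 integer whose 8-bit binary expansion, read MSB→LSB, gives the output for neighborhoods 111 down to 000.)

153

  nb ###: next=#  (t=0,i=7, bit7=1)
  nb ##.: next=.  (t=0,i=4, bit6=0)
  nb #.#: next=.  (t=0,i=0, bit5=0)
  nb #..: next=#  (t=0,i=15, bit4=1)
  nb .##: next=#  (t=0,i=3, bit3=1)
  nb .#.: next=.  (t=0,i=1, bit2=0)
  nb ..#: next=.  (t=0,i=16, bit1=0)
  nb ...: next=#  (t=1,i=0, bit0=1)
  bits 10011001 = 153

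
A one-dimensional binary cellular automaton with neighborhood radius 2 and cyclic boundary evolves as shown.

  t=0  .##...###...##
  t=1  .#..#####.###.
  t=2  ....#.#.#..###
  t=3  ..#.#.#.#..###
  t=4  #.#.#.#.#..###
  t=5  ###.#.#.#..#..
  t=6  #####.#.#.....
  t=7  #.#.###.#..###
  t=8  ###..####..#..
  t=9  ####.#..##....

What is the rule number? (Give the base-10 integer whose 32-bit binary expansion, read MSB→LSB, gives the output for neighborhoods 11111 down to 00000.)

  [31] ##### => #  t=1,i=6
  [30] ####. => .  t=1,i=7
  [29] ###.# => #  t=1,i=8
  [28] ###.. => #  t=0,i=8
  [27] ##.## => .  t=0,i=0
  [26] ##.#. => #  t=4,i=1
  [25] ##..# => #  t=1,i=13
  [24] ##... => .  t=0,i=3
  [23] #.### => .  t=1,i=10
  [22] #.##. => #  t=0,i=1
  [21] #.#.# => #  t=2,i=6
  [20] #.#.. => #  t=2,i=8
  [19] #..## => .  t=1,i=3
  [18] #..#. => .  t=1,i=0
  [17] #...# => #  t=0,i=4
  [16] #.... => .  t=2,i=1
  [15] .#### => .  t=1,i=5
  [14] .###. => #  t=0,i=7
  [13] .##.# => .  t=0,i=13
  [12] .##.. => .  t=0,i=2
  [11] .#.## => .  t=7,i=3
  [10] .#.#. => .  t=2,i=5
  [9] .#..# => .  t=1,i=2
  [8] .#... => .  t=6,i=9
  [7] ..### => #  t=0,i=6
  [6] ..##. => #  t=0,i=12
  [5] ..#.# => #  t=2,i=4
  [4] ..#.. => .  t=1,i=1
  [3] ...## => #  t=0,i=5
  [2] ...#. => .  t=2,i=3
  [1] ....# => #  t=2,i=2
  [0] ..... => #  t=6,i=11
  bits 10110110011100100100000011101011 = 3060941035

3060941035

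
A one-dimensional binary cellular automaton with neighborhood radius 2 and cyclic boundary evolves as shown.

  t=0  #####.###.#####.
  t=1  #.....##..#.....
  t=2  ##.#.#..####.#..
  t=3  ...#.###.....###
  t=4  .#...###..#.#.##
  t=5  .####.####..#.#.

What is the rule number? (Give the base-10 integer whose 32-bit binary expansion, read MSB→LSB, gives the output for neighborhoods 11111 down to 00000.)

  nb #####: next=.  (t=0,i=2, bit31=0)
  nb ####.: next=.  (t=0,i=3, bit30=0)
  nb ###.#: next=.  (t=0,i=4, bit29=0)
  nb ###..: next=#  (t=3,i=7, bit28=1)
  nb ##.##: next=.  (t=0,i=5, bit27=0)
  nb ##.#.: next=.  (t=2,i=2, bit26=0)
  nb ##..#: next=#  (t=1,i=8, bit25=1)
  nb ##...: next=.  (t=3,i=0, bit24=0)
  nb #.###: next=#  (t=0,i=0, bit23=1)
  nb #.##.: next=#  (t=4,i=14, bit22=1)
  nb #.#.#: next=#  (t=2,i=3, bit21=1)
  nb #.#..: next=#  (t=2,i=5, bit20=1)
  nb #..##: next=#  (t=2,i=7, bit19=1)
  nb #..#.: next=#  (t=1,i=9, bit18=1)
  nb #...#: next=#  (t=3,i=1, bit17=1)
  nb #....: next=.  (t=1,i=2, bit16=0)
  nb .####: next=.  (t=0,i=1, bit15=0)
  nb .###.: next=#  (t=0,i=7, bit14=1)
  nb .##.#: next=.  (t=2,i=1, bit13=0)
  nb .##..: next=.  (t=1,i=7, bit12=0)
  nb .#.##: next=.  (t=3,i=4, bit11=0)
  nb .#.#.: next=.  (t=2,i=4, bit10=0)
  nb .#..#: next=#  (t=2,i=6, bit9=1)
  nb .#...: next=#  (t=1,i=1, bit8=1)
  nb ..###: next=.  (t=2,i=8, bit7=0)
  nb ..##.: next=.  (t=1,i=6, bit6=0)
  nb ..#.#: next=.  (t=3,i=3, bit5=0)
  nb ..#..: next=#  (t=1,i=0, bit4=1)
  nb ...##: next=#  (t=1,i=5, bit3=1)
  nb ...#.: next=.  (t=1,i=15, bit2=0)
  nb ....#: next=.  (t=1,i=4, bit1=0)
  nb .....: next=#  (t=1,i=3, bit0=1)
  bits 00010010111111100100001100011001 = 318653209

318653209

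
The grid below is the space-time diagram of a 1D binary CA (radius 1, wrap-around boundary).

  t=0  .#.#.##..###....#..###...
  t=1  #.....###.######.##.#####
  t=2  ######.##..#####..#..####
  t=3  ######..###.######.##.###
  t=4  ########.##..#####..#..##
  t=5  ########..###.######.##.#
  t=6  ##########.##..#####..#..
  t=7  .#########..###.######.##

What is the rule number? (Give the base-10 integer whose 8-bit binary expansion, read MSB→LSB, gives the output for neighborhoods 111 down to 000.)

  ### -> #   bit 7 = 1  t=0,i=10
  ##. -> #   bit 6 = 1  t=0,i=6
  #.# -> .   bit 5 = 0  t=0,i=2
  #.. -> #   bit 4 = 1  t=0,i=7
  .## -> .   bit 3 = 0  t=0,i=5
  .#. -> .   bit 2 = 0  t=0,i=1
  ..# -> #   bit 1 = 1  t=0,i=0
  ... -> #   bit 0 = 1  t=0,i=13
  bits 11010011 = 211

211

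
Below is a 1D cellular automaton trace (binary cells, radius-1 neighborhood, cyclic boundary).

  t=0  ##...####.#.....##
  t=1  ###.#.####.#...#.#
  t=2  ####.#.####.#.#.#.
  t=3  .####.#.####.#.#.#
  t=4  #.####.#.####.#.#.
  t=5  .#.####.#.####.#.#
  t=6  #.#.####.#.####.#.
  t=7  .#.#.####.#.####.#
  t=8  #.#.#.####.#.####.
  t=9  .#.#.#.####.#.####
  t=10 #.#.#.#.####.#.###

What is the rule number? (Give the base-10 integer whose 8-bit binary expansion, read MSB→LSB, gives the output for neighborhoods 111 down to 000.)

242

  [7] ### => #  t=0,i=0
  [6] ##. => #  t=0,i=1
  [5] #.# => #  t=0,i=9
  [4] #.. => #  t=0,i=2
  [3] .## => .  t=0,i=5
  [2] .#. => .  t=0,i=10
  [1] ..# => #  t=0,i=4
  [0] ... => .  t=0,i=3
  bits 11110010 = 242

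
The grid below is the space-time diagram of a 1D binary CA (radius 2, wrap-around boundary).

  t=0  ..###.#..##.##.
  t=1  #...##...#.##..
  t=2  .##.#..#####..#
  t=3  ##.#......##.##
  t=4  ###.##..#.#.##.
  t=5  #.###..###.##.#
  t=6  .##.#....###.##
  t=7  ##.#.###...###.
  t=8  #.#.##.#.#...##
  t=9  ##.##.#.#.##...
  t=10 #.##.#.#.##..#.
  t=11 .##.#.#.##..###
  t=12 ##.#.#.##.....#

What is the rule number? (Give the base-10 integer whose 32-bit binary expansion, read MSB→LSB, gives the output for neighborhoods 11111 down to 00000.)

2093419878

  [31] ##### => .  t=2,i=9
  [30] ####. => #  t=2,i=10
  [29] ###.# => #  t=0,i=4
  [28] ###.. => #  t=2,i=11
  [27] ##.## => #  t=0,i=11
  [26] ##.#. => #  t=0,i=5
  [25] ##..# => .  t=1,i=13
  [24] ##... => .  t=0,i=14
  [23] #.### => #  t=3,i=13
  [22] #.##. => #  t=0,i=12
  [21] #.#.# => .  t=4,i=10
  [20] #.#.. => .  t=0,i=6
  [19] #..## => .  t=0,i=8
  [18] #..#. => #  t=1,i=14
  [17] #...# => #  t=0,i=0
  [16] #.... => #  t=3,i=5
  [15] .#### => .  t=2,i=8
  [14] .###. => .  t=0,i=3
  [13] .##.# => .  t=0,i=10
  [12] .##.. => .  t=0,i=13
  [11] .#.## => #  t=1,i=10
  [10] .#.#. => #  t=4,i=9
  [9] .#..# => .  t=0,i=7
  [8] .#... => #  t=1,i=1
  [7] ..### => .  t=0,i=2
  [6] ..##. => #  t=0,i=9
  [5] ..#.# => #  t=1,i=9
  [4] ..#.. => .  t=1,i=0
  [3] ...## => .  t=0,i=1
  [2] ...#. => #  t=1,i=8
  [1] ....# => #  t=3,i=8
  [0] ..... => .  t=3,i=6
  bits 01111100110001110000110101100110 = 2093419878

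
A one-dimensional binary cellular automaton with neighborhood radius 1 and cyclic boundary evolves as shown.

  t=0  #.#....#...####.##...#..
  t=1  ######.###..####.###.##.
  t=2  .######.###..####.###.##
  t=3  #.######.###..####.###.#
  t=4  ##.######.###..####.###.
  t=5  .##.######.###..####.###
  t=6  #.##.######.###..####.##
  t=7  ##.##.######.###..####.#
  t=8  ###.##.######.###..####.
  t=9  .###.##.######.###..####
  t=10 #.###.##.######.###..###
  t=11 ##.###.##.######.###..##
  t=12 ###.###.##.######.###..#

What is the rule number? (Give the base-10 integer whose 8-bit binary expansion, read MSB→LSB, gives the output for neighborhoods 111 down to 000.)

  [7] ### => #  t=0,i=12
  [6] ##. => #  t=0,i=14
  [5] #.# => #  t=0,i=1
  [4] #.. => #  t=0,i=3
  [3] .## => .  t=0,i=11
  [2] .#. => #  t=0,i=0
  [1] ..# => .  t=0,i=6
  [0] ... => #  t=0,i=4
  bits 11110101 = 245

245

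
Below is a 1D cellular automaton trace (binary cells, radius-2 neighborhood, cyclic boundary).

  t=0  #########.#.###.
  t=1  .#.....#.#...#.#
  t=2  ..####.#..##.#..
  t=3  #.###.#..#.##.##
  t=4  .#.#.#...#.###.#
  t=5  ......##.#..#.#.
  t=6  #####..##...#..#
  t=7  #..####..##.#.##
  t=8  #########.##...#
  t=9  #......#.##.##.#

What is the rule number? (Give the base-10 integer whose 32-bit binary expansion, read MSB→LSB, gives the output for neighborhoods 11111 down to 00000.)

  [31] ##### => .  t=0,i=2
  [30] ####. => #  t=0,i=7
  [29] ###.# => .  t=0,i=8
  [28] ###.. => #  t=6,i=4
  [27] ##.## => #  t=0,i=15
  [26] ##.#. => #  t=0,i=9
  [25] ##..# => #  t=6,i=5
  [24] ##... => #  t=6,i=9
  [23] #.### => .  t=0,i=0
  [22] #.##. => #  t=3,i=11
  [21] #.#.# => .  t=0,i=10
  [20] #.#.. => .  t=1,i=1
  [19] #..## => #  t=2,i=9
  [18] #..#. => .  t=3,i=8
  [17] #...# => #  t=1,i=11
  [16] #.... => #  t=1,i=3
  [15] .#### => #  t=0,i=1
  [14] .###. => #  t=0,i=13
  [13] .##.# => #  t=2,i=11
  [12] .##.. => .  t=6,i=8
  [11] .#.## => .  t=0,i=11
  [10] .#.#. => .  t=1,i=0
  [9] .#..# => .  t=2,i=8
  [8] .#... => #  t=1,i=2
  [7] ..### => #  t=2,i=2
  [6] ..##. => .  t=2,i=10
  [5] ..#.# => #  t=1,i=7
  [4] ..#.. => #  t=6,i=12
  [3] ...## => .  t=2,i=1
  [2] ...#. => .  t=1,i=6
  [1] ....# => #  t=1,i=5
  [0] ..... => #  t=1,i=4
  bits 01011111010010111110000110110011 = 1598808499

1598808499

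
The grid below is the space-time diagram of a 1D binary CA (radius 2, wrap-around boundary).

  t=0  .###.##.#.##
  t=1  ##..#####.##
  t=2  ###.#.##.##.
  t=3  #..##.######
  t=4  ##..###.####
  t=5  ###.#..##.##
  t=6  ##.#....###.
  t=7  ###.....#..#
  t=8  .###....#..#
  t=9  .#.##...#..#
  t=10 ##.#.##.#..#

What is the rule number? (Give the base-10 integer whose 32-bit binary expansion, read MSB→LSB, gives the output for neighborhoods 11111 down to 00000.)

3756139696

  nb #####: next=#  (t=1,i=6, bit31=1)
  nb ####.: next=#  (t=1,i=0, bit30=1)
  nb ###.#: next=.  (t=0,i=3, bit29=0)
  nb ###..: next=#  (t=1,i=1, bit28=1)
  nb ##.##: next=#  (t=0,i=0, bit27=1)
  nb ##.#.: next=#  (t=0,i=7, bit26=1)
  nb ##..#: next=#  (t=1,i=2, bit25=1)
  nb ##...: next=#  (t=7,i=3, bit24=1)
  nb #.###: next=#  (t=0,i=1, bit23=1)
  nb #.##.: next=#  (t=0,i=5, bit22=1)
  nb #.#.#: next=#  (t=0,i=8, bit21=1)
  nb #.#..: next=.  (t=5,i=4, bit20=0)
  nb #..##: next=.  (t=1,i=3, bit19=0)
  nb #..#.: next=.  (t=8,i=10, bit18=0)
  nb #...#: next=#  (t=9,i=6, bit17=1)
  nb #....: next=.  (t=6,i=5, bit16=0)
  nb .####: next=.  (t=1,i=5, bit15=0)
  nb .###.: next=.  (t=0,i=2, bit14=0)
  nb .##.#: next=#  (t=0,i=6, bit13=1)
  nb .##..: next=.  (t=9,i=4, bit12=0)
  nb .#.##: next=.  (t=0,i=9, bit11=0)
  nb .#.#.: next=#  (t=9,i=0, bit10=1)
  nb .#..#: next=.  (t=5,i=5, bit9=0)
  nb .#...: next=.  (t=6,i=4, bit8=0)
  nb ..###: next=#  (t=1,i=4, bit7=1)
  nb ..##.: next=.  (t=3,i=3, bit6=0)
  nb ..#.#: next=#  (t=8,i=11, bit5=1)
  nb ..#..: next=#  (t=7,i=8, bit4=1)
  nb ...##: next=.  (t=6,i=7, bit3=0)
  nb ...#.: next=.  (t=7,i=7, bit2=0)
  nb ....#: next=.  (t=6,i=6, bit1=0)
  nb .....: next=.  (t=7,i=5, bit0=0)
  bits 11011111111000100010010010110000 = 3756139696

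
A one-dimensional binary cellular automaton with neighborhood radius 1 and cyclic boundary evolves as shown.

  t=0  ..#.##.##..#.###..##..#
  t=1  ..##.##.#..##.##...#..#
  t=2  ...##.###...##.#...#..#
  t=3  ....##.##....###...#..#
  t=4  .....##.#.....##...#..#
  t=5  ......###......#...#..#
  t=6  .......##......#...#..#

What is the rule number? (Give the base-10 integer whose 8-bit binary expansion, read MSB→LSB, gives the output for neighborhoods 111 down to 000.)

228

  ###|#  b7=1 t=0,i=14
  ##.|#  b6=1 t=0,i=5
  #.#|#  b5=1 t=0,i=3
  #..|.  b4=0 t=0,i=0
  .##|.  b3=0 t=0,i=4
  .#.|#  b2=1 t=0,i=2
  ..#|.  b1=0 t=0,i=1
  ...|.  b0=0 t=1,i=17
  bits 11100100 = 228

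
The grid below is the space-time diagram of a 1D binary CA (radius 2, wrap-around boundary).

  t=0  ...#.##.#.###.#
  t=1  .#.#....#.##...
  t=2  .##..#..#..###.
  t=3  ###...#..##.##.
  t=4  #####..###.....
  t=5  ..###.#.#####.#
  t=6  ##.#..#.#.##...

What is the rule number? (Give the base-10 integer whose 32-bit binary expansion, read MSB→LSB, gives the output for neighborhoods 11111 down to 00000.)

3517666921

  #####|#  b31=1 t=4,i=2
  ####.|#  b30=1 t=4,i=3
  ###.#|.  b29=0 t=0,i=12
  ###..|#  b28=1 t=2,i=13
  ##.##|.  b27=0 t=3,i=11
  ##.#.|.  b26=0 t=0,i=7
  ##..#|.  b25=0 t=2,i=3
  ##...|#  b24=1 t=1,i=12
  #.###|#  b23=1 t=0,i=10
  #.##.|.  b22=0 t=0,i=5
  #.#.#|#  b21=1 t=0,i=8
  #.#..|.  b20=0 t=0,i=14
  #..##|#  b19=1 t=2,i=0
  #..#.|.  b18=0 t=2,i=4
  #...#|#  b17=1 t=0,i=1
  #....|#  b16=1 t=1,i=5
  .####|.  b15=0 t=4,i=1
  .###.|#  b14=1 t=0,i=11
  .##.#|.  b13=0 t=0,i=6
  .##..|#  b12=1 t=1,i=11
  .#.##|.  b11=0 t=0,i=4
  .#.#.|#  b10=1 t=1,i=2
  .#..#|#  b9=1 t=2,i=6
  .#...|.  b8=0 t=0,i=0
  ..###|.  b7=0 t=2,i=11
  ..##.|#  b6=1 t=2,i=1
  ..#.#|#  b5=1 t=0,i=3
  ..#..|.  b4=0 t=2,i=5
  ...##|#  b3=1 t=4,i=14
  ...#.|.  b2=0 t=0,i=2
  ....#|.  b1=0 t=1,i=6
  .....|#  b0=1 t=4,i=12
  bits 11010001101010110101011001101001 = 3517666921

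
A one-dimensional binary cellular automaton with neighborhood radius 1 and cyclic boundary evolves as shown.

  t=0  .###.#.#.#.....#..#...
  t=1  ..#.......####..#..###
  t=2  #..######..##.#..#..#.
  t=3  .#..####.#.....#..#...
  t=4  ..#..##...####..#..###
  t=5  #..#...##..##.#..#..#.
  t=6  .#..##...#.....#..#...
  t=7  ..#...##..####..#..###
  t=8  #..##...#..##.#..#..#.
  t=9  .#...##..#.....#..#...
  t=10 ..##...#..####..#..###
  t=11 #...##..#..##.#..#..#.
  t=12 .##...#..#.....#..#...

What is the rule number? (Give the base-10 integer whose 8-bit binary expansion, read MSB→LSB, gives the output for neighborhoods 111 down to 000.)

  ### -> #   bit 7 = 1  t=0,i=2
  ##. -> .   bit 6 = 0  t=0,i=3
  #.# -> .   bit 5 = 0  t=0,i=4
  #.. -> #   bit 4 = 1  t=0,i=10
  .## -> .   bit 3 = 0  t=0,i=1
  .#. -> .   bit 2 = 0  t=0,i=5
  ..# -> .   bit 1 = 0  t=0,i=0
  ... -> #   bit 0 = 1  t=0,i=11
  bits 10010001 = 145

145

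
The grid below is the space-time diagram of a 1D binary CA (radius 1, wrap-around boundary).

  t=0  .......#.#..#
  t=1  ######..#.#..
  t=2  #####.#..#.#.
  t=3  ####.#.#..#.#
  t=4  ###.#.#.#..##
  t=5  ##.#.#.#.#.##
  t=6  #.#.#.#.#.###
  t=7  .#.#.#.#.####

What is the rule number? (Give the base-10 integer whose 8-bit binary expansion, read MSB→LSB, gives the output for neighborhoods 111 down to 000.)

185

  ###|#  b7=1 t=1,i=1
  ##.|.  b6=0 t=1,i=5
  #.#|#  b5=1 t=0,i=8
  #..|#  b4=1 t=0,i=0
  .##|#  b3=1 t=1,i=0
  .#.|.  b2=0 t=0,i=7
  ..#|.  b1=0 t=0,i=6
  ...|#  b0=1 t=0,i=1
  bits 10111001 = 185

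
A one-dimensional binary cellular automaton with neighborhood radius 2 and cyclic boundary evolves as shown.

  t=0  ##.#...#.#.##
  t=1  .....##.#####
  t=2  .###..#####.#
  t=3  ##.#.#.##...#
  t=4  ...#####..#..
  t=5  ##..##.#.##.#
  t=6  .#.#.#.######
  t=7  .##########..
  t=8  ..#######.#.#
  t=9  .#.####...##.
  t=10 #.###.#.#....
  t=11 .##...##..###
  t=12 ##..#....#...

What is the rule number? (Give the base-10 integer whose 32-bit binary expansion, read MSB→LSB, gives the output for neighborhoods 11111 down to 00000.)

2565843991

  nb #####: next=#  (t=1,i=10, bit31=1)
  nb ####.: next=.  (t=0,i=0, bit30=0)
  nb ###.#: next=.  (t=0,i=1, bit29=0)
  nb ###..: next=#  (t=1,i=12, bit28=1)
  nb ##.##: next=#  (t=1,i=7, bit27=1)
  nb ##.#.: next=.  (t=0,i=2, bit26=0)
  nb ##..#: next=.  (t=2,i=4, bit25=0)
  nb ##...: next=.  (t=1,i=0, bit24=0)
  nb #.###: next=#  (t=0,i=11, bit23=1)
  nb #.##.: next=#  (t=3,i=7, bit22=1)
  nb #.#.#: next=#  (t=0,i=9, bit21=1)
  nb #.#..: next=.  (t=0,i=3, bit20=0)
  nb #..##: next=#  (t=2,i=5, bit19=1)
  nb #..#.: next=#  (t=4,i=9, bit18=1)
  nb #...#: next=#  (t=0,i=5, bit17=1)
  nb #....: next=#  (t=1,i=1, bit16=1)
  nb .####: next=#  (t=0,i=12, bit15=1)
  nb .###.: next=.  (t=2,i=2, bit14=0)
  nb .##.#: next=#  (t=1,i=6, bit13=1)
  nb .##..: next=.  (t=3,i=8, bit12=0)
  nb .#.##: next=#  (t=0,i=10, bit11=1)
  nb .#.#.: next=#  (t=0,i=8, bit10=1)
  nb .#..#: next=.  (t=8,i=0, bit9=0)
  nb .#...: next=.  (t=0,i=4, bit8=0)
  nb ..###: next=.  (t=2,i=6, bit7=0)
  nb ..##.: next=.  (t=1,i=5, bit6=0)
  nb ..#.#: next=.  (t=0,i=7, bit5=0)
  nb ..#..: next=#  (t=4,i=10, bit4=1)
  nb ...##: next=.  (t=1,i=4, bit3=0)
  nb ...#.: next=#  (t=0,i=6, bit2=1)
  nb ....#: next=#  (t=1,i=3, bit1=1)
  nb .....: next=#  (t=1,i=2, bit0=1)
  bits 10011000111011111010110000010111 = 2565843991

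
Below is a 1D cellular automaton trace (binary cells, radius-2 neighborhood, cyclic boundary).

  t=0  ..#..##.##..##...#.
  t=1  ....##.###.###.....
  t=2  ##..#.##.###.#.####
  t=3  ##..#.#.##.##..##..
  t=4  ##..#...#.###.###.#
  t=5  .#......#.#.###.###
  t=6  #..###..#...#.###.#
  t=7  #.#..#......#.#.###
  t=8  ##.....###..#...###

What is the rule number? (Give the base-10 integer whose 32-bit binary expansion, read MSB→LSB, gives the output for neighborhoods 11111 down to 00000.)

  [31] ##### => .  t=2,i=17
  [30] ####. => #  t=2,i=0
  [29] ###.# => #  t=1,i=9
  [28] ###.. => #  t=1,i=13
  [27] ##.## => #  t=0,i=7
  [26] ##.#. => #  t=2,i=12
  [25] ##..# => .  t=0,i=10
  [24] ##... => .  t=0,i=14
  [23] #.### => #  t=1,i=7
  [22] #.##. => #  t=0,i=8
  [21] #.#.# => .  t=2,i=13
  [20] #.#.. => .  t=5,i=1
  [19] #..## => #  t=0,i=4
  [18] #..#. => .  t=2,i=3
  [17] #...# => .  t=0,i=0
  [16] #.... => #  t=1,i=15
  [15] .#### => #  t=2,i=16
  [14] .###. => .  t=1,i=8
  [13] .##.# => .  t=0,i=6
  [12] .##.. => #  t=0,i=9
  [11] .#.## => .  t=2,i=5
  [10] .#.#. => .  t=3,i=5
  [9] .#..# => .  t=0,i=3
  [8] .#... => .  t=0,i=18
  [7] ..### => .  t=6,i=3
  [6] ..##. => #  t=0,i=5
  [5] ..#.# => #  t=2,i=4
  [4] ..#.. => .  t=0,i=2
  [3] ...## => .  t=1,i=3
  [2] ...#. => .  t=0,i=1
  [1] ....# => .  t=1,i=2
  [0] ..... => #  t=1,i=0
  bits 01111100110010011001000001100001 = 2093584481

2093584481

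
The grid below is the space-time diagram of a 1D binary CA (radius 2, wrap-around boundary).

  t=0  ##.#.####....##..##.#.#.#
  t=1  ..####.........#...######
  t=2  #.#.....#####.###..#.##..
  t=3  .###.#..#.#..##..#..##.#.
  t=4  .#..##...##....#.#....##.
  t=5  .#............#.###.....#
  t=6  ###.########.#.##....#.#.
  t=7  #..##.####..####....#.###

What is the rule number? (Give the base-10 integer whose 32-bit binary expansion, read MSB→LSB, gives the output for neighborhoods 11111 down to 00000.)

  #####|#  b31=1 t=1,i=21
  ####.|.  b30=0 t=0,i=7
  ###.#|.  b29=0 t=0,i=1
  ###..|.  b28=0 t=0,i=8
  ##.##|#  b27=1 t=2,i=13
  ##.#.|#  b26=1 t=0,i=2
  ##..#|#  b25=1 t=0,i=15
  ##...|.  b24=0 t=0,i=9
  #.###|#  b23=1 t=0,i=5
  #.##.|#  b22=1 t=2,i=21
  #.#.#|#  b21=1 t=0,i=3
  #.#..|#  b20=1 t=2,i=2
  #..##|.  b19=0 t=0,i=16
  #..#.|.  b18=0 t=2,i=18
  #...#|.  b17=0 t=1,i=17
  #....|.  b16=0 t=0,i=10
  .####|.  b15=0 t=0,i=6
  .###.|.  b14=0 t=0,i=0
  .##.#|.  b13=0 t=0,i=18
  .##..|.  b12=0 t=0,i=14
  .#.##|#  b11=1 t=0,i=4
  .#.#.|#  b10=1 t=0,i=21
  .#..#|.  b9=0 t=3,i=6
  .#...|#  b8=1 t=1,i=16
  ..###|#  b7=1 t=1,i=2
  ..##.|.  b6=0 t=0,i=13
  ..#.#|.  b5=0 t=2,i=0
  ..#..|#  b4=1 t=1,i=15
  ...##|.  b3=0 t=0,i=12
  ...#.|#  b2=1 t=1,i=14
  ....#|.  b1=0 t=0,i=11
  .....|#  b0=1 t=1,i=8
  bits 10001110111100000000110110010101 = 2398096789

2398096789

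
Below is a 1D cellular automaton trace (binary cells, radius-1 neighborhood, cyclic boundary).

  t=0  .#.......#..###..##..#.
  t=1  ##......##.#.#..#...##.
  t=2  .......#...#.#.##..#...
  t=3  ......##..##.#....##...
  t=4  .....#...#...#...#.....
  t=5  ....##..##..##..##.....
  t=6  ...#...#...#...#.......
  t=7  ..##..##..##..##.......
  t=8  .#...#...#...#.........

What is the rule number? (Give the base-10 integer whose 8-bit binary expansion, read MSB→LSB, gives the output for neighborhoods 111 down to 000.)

134

  nb ###: next=#  (t=0,i=13, bit7=1)
  nb ##.: next=.  (t=0,i=14, bit6=0)
  nb #.#: next=.  (t=1,i=10, bit5=0)
  nb #..: next=.  (t=0,i=2, bit4=0)
  nb .##: next=.  (t=0,i=12, bit3=0)
  nb .#.: next=#  (t=0,i=1, bit2=1)
  nb ..#: next=#  (t=0,i=0, bit1=1)
  nb ...: next=.  (t=0,i=3, bit0=0)
  bits 10000110 = 134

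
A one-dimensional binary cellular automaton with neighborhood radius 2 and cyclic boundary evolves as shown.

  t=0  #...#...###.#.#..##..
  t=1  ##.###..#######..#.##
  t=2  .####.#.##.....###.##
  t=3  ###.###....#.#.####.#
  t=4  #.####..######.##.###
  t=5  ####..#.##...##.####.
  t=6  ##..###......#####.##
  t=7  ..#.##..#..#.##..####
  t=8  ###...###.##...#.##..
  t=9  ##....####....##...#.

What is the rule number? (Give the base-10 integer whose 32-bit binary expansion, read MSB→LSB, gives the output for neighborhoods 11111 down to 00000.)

  [31] ##### => .  t=1,i=10
  [30] ####. => .  t=1,i=0
  [29] ###.# => #  t=0,i=10
  [28] ###.. => .  t=1,i=5
  [27] ##.## => #  t=1,i=2
  [26] ##.#. => #  t=0,i=11
  [25] ##..# => #  t=0,i=19
  [24] ##... => .  t=2,i=10
  [23] #.### => #  t=1,i=3
  [22] #.##. => .  t=2,i=8
  [21] #.#.# => #  t=0,i=12
  [20] #.#.. => #  t=0,i=14
  [19] #..## => .  t=0,i=16
  [18] #..#. => #  t=0,i=20
  [17] #...# => .  t=0,i=2
  [16] #.... => #  t=2,i=11
  [15] .#### => #  t=1,i=9
  [14] .###. => #  t=0,i=9
  [13] .##.# => #  t=2,i=20
  [12] .##.. => .  t=0,i=18
  [11] .#.## => .  t=1,i=18
  [10] .#.#. => #  t=0,i=13
  [9] .#..# => .  t=0,i=15
  [8] .#... => #  t=0,i=1
  [7] ..### => #  t=0,i=8
  [6] ..##. => #  t=0,i=17
  [5] ..#.# => #  t=1,i=17
  [4] ..#.. => #  t=0,i=0
  [3] ...## => .  t=0,i=7
  [2] ...#. => #  t=0,i=3
  [1] ....# => #  t=2,i=13
  [0] ..... => .  t=2,i=12
  bits 00101110101101011110010111110110 = 783672822

783672822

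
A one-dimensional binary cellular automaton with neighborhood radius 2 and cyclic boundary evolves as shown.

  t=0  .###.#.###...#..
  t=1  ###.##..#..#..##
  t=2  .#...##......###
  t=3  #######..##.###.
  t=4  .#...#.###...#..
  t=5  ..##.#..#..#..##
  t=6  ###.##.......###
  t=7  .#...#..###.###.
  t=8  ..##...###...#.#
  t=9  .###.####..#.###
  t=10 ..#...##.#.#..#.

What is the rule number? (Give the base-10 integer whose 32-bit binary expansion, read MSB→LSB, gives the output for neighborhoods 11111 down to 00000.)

1178260969

  ##### -> .   bit 31 = 0  t=1,i=0
  ####. -> #   bit 30 = 1  t=1,i=1
  ###.# -> .   bit 29 = 0  t=0,i=3
  ###.. -> .   bit 28 = 0  t=0,i=9
  ##.## -> .   bit 27 = 0  t=1,i=3
  ##.#. -> #   bit 26 = 1  t=0,i=4
  ##..# -> #   bit 25 = 1  t=1,i=6
  ##... -> .   bit 24 = 0  t=0,i=10
  #.### -> .   bit 23 = 0  t=0,i=7
  #.##. -> .   bit 22 = 0  t=1,i=4
  #.#.# -> #   bit 21 = 1  t=0,i=5
  #.#.. -> #   bit 20 = 1  t=2,i=1
  #..## -> #   bit 19 = 1  t=1,i=13
  #..#. -> .   bit 18 = 0  t=1,i=7
  #...# -> #   bit 17 = 1  t=0,i=11
  #.... -> .   bit 16 = 0  t=2,i=8
  .#### -> #   bit 15 = 1  t=1,i=15
  .###. -> #   bit 14 = 1  t=0,i=2
  .##.# -> .   bit 13 = 0  t=3,i=10
  .##.. -> #   bit 12 = 1  t=1,i=5
  .#.## -> .   bit 11 = 0  t=0,i=6
  .#.#. -> #   bit 10 = 1  t=8,i=14
  .#..# -> .   bit 9 = 0  t=1,i=9
  .#... -> #   bit 8 = 1  t=0,i=14
  ..### -> #   bit 7 = 1  t=0,i=1
  ..##. -> #   bit 6 = 1  t=2,i=5
  ..#.# -> #   bit 5 = 1  t=4,i=5
  ..#.. -> .   bit 4 = 0  t=0,i=13
  ...## -> #   bit 3 = 1  t=0,i=0
  ...#. -> .   bit 2 = 0  t=0,i=12
  ....# -> .   bit 1 = 0  t=2,i=11
  ..... -> #   bit 0 = 1  t=2,i=9
  bits 01000110001110101101010111101001 = 1178260969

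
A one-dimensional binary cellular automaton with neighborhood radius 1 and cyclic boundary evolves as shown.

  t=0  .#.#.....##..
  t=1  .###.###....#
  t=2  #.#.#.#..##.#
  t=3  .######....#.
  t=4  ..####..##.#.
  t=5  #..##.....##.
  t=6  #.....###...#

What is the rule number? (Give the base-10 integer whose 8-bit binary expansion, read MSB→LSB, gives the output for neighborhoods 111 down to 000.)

165

  nb ###: next=#  (t=1,i=2, bit7=1)
  nb ##.: next=.  (t=0,i=10, bit6=0)
  nb #.#: next=#  (t=0,i=2, bit5=1)
  nb #..: next=.  (t=0,i=4, bit4=0)
  nb .##: next=.  (t=0,i=9, bit3=0)
  nb .#.: next=#  (t=0,i=1, bit2=1)
  nb ..#: next=.  (t=0,i=0, bit1=0)
  nb ...: next=#  (t=0,i=5, bit0=1)
  bits 10100101 = 165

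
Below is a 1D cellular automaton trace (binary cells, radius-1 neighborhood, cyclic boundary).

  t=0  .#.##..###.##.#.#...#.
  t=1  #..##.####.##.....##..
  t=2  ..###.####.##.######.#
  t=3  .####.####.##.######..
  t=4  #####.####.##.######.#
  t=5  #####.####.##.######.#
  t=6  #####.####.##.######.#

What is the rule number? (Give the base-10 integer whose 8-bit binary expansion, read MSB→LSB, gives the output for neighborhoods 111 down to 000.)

203

  ###|#  b7=1 t=0,i=8
  ##.|#  b6=1 t=0,i=4
  #.#|.  b5=0 t=0,i=2
  #..|.  b4=0 t=0,i=5
  .##|#  b3=1 t=0,i=3
  .#.|.  b2=0 t=0,i=1
  ..#|#  b1=1 t=0,i=0
  ...|#  b0=1 t=0,i=18
  bits 11001011 = 203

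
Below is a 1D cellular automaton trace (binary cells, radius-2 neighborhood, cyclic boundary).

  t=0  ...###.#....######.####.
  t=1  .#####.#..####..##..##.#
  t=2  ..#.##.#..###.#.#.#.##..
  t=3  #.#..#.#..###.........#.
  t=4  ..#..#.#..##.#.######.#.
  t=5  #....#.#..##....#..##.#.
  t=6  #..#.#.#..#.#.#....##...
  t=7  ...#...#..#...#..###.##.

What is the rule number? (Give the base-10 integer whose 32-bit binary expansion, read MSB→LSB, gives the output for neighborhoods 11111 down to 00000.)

  [31] ##### => .  t=0,i=14
  [30] ####. => #  t=0,i=16
  [29] ###.# => #  t=0,i=5
  [28] ###.. => .  t=0,i=22
  [27] ##.## => .  t=0,i=18
  [26] ##.#. => .  t=0,i=6
  [25] ##..# => #  t=1,i=14
  [24] ##... => #  t=0,i=23
  [23] #.### => .  t=0,i=19
  [22] #.##. => .  t=2,i=4
  [21] #.#.# => .  t=1,i=23
  [20] #.#.. => #  t=0,i=7
  [19] #..## => .  t=1,i=9
  [18] #..#. => .  t=3,i=4
  [17] #...# => #  t=4,i=0
  [16] #.... => .  t=0,i=0
  [15] .#### => #  t=0,i=13
  [14] .###. => #  t=0,i=4
  [13] .##.# => #  t=1,i=21
  [12] .##.. => .  t=1,i=17
  [11] .#.## => .  t=1,i=0
  [10] .#.#. => .  t=2,i=15
  [9] .#..# => .  t=1,i=8
  [8] .#... => .  t=0,i=8
  [7] ..### => #  t=0,i=3
  [6] ..##. => #  t=1,i=16
  [5] ..#.# => #  t=2,i=2
  [4] ..#.. => .  t=4,i=2
  [3] ...## => #  t=0,i=2
  [2] ...#. => .  t=2,i=1
  [1] ....# => #  t=0,i=1
  [0] ..... => #  t=3,i=15
  bits 01100011000100101110000011101011 = 1662181611

1662181611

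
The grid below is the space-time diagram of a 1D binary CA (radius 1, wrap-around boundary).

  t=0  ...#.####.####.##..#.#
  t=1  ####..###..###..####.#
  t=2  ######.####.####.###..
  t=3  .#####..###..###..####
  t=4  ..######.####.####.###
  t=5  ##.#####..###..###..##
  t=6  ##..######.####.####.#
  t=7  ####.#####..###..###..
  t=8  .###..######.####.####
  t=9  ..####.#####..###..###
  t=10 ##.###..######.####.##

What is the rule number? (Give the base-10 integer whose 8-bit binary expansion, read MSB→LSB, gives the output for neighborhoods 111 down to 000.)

  nb ###: next=#  (t=0,i=6, bit7=1)
  nb ##.: next=#  (t=0,i=8, bit6=1)
  nb #.#: next=.  (t=0,i=4, bit5=0)
  nb #..: next=#  (t=0,i=0, bit4=1)
  nb .##: next=.  (t=0,i=5, bit3=0)
  nb .#.: next=#  (t=0,i=3, bit2=1)
  nb ..#: next=#  (t=0,i=2, bit1=1)
  nb ...: next=#  (t=0,i=1, bit0=1)
  bits 11010111 = 215

215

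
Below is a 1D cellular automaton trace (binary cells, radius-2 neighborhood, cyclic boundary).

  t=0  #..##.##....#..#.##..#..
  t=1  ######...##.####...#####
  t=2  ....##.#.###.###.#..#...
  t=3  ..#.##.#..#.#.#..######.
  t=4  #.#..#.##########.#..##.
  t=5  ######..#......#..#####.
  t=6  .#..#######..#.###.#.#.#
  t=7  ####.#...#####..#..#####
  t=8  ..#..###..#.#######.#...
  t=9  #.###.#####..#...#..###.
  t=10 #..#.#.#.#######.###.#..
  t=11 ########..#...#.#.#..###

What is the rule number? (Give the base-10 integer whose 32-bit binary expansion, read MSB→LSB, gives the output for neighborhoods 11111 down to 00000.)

  nb #####: next=.  (t=1,i=0, bit31=0)
  nb ####.: next=#  (t=1,i=4, bit30=1)
  nb ###.#: next=.  (t=2,i=11, bit29=0)
  nb ###..: next=#  (t=1,i=5, bit28=1)
  nb ##.##: next=#  (t=0,i=5, bit27=1)
  nb ##.#.: next=.  (t=2,i=6, bit26=0)
  nb ##..#: next=#  (t=0,i=19, bit25=1)
  nb ##...: next=.  (t=0,i=8, bit24=0)
  nb #.###: next=.  (t=1,i=12, bit23=0)
  nb #.##.: next=.  (t=0,i=6, bit22=0)
  nb #.#.#: next=#  (t=2,i=7, bit21=1)
  nb #.#..: next=#  (t=2,i=17, bit20=1)
  nb #..##: next=#  (t=0,i=2, bit19=1)
  nb #..#.: next=#  (t=0,i=14, bit18=1)
  nb #...#: next=#  (t=1,i=7, bit17=1)
  nb #....: next=#  (t=0,i=9, bit16=1)
  nb .####: next=#  (t=1,i=13, bit15=1)
  nb .###.: next=#  (t=2,i=10, bit14=1)
  nb .##.#: next=#  (t=0,i=4, bit13=1)
  nb .##..: next=.  (t=0,i=7, bit12=0)
  nb .#.##: next=.  (t=0,i=16, bit11=0)
  nb .#.#.: next=#  (t=3,i=11, bit10=1)
  nb .#..#: next=#  (t=0,i=1, bit9=1)
  nb .#...: next=#  (t=2,i=21, bit8=1)
  nb ..###: next=.  (t=1,i=19, bit7=0)
  nb ..##.: next=#  (t=0,i=3, bit6=1)
  nb ..#.#: next=#  (t=0,i=15, bit5=1)
  nb ..#..: next=#  (t=0,i=0, bit4=1)
  nb ...##: next=.  (t=1,i=8, bit3=0)
  nb ...#.: next=.  (t=0,i=11, bit2=0)
  nb ....#: next=#  (t=0,i=10, bit1=1)
  nb .....: next=.  (t=2,i=0, bit0=0)
  bits 01011010001111111110011101110010 = 1514137458

1514137458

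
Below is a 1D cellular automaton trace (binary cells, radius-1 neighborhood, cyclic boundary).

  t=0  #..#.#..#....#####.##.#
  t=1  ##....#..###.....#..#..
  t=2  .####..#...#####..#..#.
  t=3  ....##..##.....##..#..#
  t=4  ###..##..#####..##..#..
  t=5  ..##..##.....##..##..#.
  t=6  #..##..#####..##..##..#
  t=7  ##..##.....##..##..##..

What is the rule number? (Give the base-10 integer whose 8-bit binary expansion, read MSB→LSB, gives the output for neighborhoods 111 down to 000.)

81

  [7] ### => .  t=0,i=14
  [6] ##. => #  t=0,i=0
  [5] #.# => .  t=0,i=4
  [4] #.. => #  t=0,i=1
  [3] .## => .  t=0,i=13
  [2] .#. => .  t=0,i=3
  [1] ..# => .  t=0,i=2
  [0] ... => #  t=0,i=10
  bits 01010001 = 81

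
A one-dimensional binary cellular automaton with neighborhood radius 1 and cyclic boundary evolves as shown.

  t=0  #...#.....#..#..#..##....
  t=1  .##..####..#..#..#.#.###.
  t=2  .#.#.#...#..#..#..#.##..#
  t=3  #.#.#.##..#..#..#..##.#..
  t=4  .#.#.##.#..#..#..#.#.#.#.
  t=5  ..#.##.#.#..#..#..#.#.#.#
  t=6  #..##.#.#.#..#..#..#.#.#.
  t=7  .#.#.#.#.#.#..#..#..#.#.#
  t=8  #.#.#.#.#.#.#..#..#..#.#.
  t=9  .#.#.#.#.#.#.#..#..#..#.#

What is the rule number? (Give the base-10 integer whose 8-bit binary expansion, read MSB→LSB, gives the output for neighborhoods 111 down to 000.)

57

  ###|.  b7=0 t=1,i=6
  ##.|.  b6=0 t=0,i=20
  #.#|#  b5=1 t=1,i=18
  #..|#  b4=1 t=0,i=1
  .##|#  b3=1 t=0,i=19
  .#.|.  b2=0 t=0,i=0
  ..#|.  b1=0 t=0,i=3
  ...|#  b0=1 t=0,i=2
  bits 00111001 = 57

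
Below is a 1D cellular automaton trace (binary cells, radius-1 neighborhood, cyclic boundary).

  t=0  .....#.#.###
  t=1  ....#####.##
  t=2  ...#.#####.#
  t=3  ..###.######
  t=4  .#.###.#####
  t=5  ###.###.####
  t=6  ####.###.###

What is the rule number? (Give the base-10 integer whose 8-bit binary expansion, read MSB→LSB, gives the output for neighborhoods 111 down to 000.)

230

  ### -> #   bit 7 = 1  t=0,i=10
  ##. -> #   bit 6 = 1  t=0,i=11
  #.# -> #   bit 5 = 1  t=0,i=6
  #.. -> .   bit 4 = 0  t=0,i=0
  .## -> .   bit 3 = 0  t=0,i=9
  .#. -> #   bit 2 = 1  t=0,i=5
  ..# -> #   bit 1 = 1  t=0,i=4
  ... -> .   bit 0 = 0  t=0,i=1
  bits 11100110 = 230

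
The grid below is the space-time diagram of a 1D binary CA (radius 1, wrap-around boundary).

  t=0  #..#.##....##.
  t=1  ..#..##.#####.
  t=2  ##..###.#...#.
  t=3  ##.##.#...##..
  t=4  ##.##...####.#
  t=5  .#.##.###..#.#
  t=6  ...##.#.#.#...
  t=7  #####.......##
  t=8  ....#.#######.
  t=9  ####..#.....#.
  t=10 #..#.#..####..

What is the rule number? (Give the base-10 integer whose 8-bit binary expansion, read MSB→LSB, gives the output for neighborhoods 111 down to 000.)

75

  nb ###: next=.  (t=1,i=9, bit7=0)
  nb ##.: next=#  (t=0,i=6, bit6=1)
  nb #.#: next=.  (t=0,i=4, bit5=0)
  nb #..: next=.  (t=0,i=1, bit4=0)
  nb .##: next=#  (t=0,i=5, bit3=1)
  nb .#.: next=.  (t=0,i=0, bit2=0)
  nb ..#: next=#  (t=0,i=2, bit1=1)
  nb ...: next=#  (t=0,i=8, bit0=1)
  bits 01001011 = 75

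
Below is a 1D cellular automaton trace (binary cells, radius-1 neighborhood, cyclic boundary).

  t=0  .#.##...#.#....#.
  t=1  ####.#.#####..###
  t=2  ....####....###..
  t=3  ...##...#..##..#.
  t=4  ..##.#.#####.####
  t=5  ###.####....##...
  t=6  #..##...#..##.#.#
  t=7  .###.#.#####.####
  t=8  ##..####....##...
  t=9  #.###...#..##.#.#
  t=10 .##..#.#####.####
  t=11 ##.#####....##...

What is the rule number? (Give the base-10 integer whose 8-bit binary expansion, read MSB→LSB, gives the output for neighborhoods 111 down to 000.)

  ###|.  b7=0 t=1,i=0
  ##.|.  b6=0 t=0,i=4
  #.#|#  b5=1 t=0,i=2
  #..|#  b4=1 t=0,i=5
  .##|#  b3=1 t=0,i=3
  .#.|#  b2=1 t=0,i=1
  ..#|#  b1=1 t=0,i=0
  ...|.  b0=0 t=0,i=6
  bits 00111110 = 62

62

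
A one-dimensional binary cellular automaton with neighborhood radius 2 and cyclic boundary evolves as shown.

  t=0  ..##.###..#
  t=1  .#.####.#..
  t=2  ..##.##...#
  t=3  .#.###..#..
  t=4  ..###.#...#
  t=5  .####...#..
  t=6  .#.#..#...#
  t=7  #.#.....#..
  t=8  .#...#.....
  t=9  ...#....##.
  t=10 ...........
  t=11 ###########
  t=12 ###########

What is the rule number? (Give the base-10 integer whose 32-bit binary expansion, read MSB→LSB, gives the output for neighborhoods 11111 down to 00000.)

  #####|#  b31=1 t=11,i=0
  ####.|#  b30=1 t=1,i=5
  ###.#|#  b29=1 t=1,i=6
  ###..|.  b28=0 t=0,i=7
  ##.##|#  b27=1 t=0,i=4
  ##.#.|.  b26=0 t=1,i=7
  ##..#|#  b25=1 t=0,i=8
  ##...|.  b24=0 t=2,i=7
  #.###|#  b23=1 t=0,i=5
  #.##.|#  b22=1 t=2,i=5
  #.#.#|.  b21=0 t=6,i=1
  #.#..|.  b20=0 t=1,i=8
  #..##|#  b19=1 t=0,i=1
  #..#.|.  b18=0 t=0,i=9
  #...#|#  b17=1 t=1,i=10
  #....|.  b16=0 t=7,i=4
  .####|.  b15=0 t=1,i=4
  .###.|#  b14=1 t=0,i=6
  .##.#|#  b13=1 t=0,i=3
  .##..|.  b12=0 t=2,i=6
  .#.##|#  b11=1 t=1,i=2
  .#.#.|#  b10=1 t=6,i=0
  .#..#|.  b9=0 t=0,i=0
  .#...|.  b8=0 t=1,i=9
  ..###|#  b7=1 t=4,i=2
  ..##.|.  b6=0 t=0,i=2
  ..#.#|.  b5=0 t=1,i=1
  ..#..|.  b4=0 t=0,i=10
  ...##|.  b3=0 t=5,i=0
  ...#.|.  b2=0 t=1,i=0
  ....#|.  b1=0 t=7,i=6
  .....|#  b0=1 t=7,i=5
  bits 11101010110010100110110010000001 = 3939134593

3939134593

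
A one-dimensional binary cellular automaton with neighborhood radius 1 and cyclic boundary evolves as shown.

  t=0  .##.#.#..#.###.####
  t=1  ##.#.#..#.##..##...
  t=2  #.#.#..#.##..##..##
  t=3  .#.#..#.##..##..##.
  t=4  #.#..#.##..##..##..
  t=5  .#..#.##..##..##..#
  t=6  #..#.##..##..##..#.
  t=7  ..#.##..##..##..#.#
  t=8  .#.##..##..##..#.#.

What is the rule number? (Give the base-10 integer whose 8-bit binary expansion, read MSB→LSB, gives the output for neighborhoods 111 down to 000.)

  [7] ### => .  t=0,i=12
  [6] ##. => .  t=0,i=2
  [5] #.# => #  t=0,i=0
  [4] #.. => .  t=0,i=7
  [3] .## => #  t=0,i=1
  [2] .#. => .  t=0,i=4
  [1] ..# => #  t=0,i=8
  [0] ... => #  t=1,i=17
  bits 00101011 = 43

43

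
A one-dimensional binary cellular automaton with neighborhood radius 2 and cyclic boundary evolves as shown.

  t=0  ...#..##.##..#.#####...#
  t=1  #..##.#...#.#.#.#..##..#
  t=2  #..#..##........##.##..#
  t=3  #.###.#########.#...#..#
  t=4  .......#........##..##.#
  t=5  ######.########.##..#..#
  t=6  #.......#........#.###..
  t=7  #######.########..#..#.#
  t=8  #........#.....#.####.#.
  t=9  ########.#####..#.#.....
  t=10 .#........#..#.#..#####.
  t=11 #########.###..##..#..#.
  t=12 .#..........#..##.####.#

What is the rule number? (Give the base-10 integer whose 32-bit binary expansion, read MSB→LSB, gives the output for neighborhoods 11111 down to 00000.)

  [31] ##### => .  t=0,i=17
  [30] ####. => .  t=0,i=18
  [29] ###.# => .  t=3,i=4
  [28] ###.. => #  t=0,i=19
  [27] ##.## => .  t=0,i=8
  [26] ##.#. => .  t=1,i=5
  [25] ##..# => .  t=0,i=11
  [24] ##... => #  t=0,i=20
  [23] #.### => .  t=0,i=15
  [22] #.##. => .  t=0,i=9
  [21] #.#.# => .  t=1,i=12
  [20] #.#.. => #  t=1,i=6
  [19] #..## => .  t=0,i=5
  [18] #..#. => #  t=0,i=12
  [17] #...# => .  t=0,i=1
  [16] #.... => #  t=2,i=9
  [15] .#### => #  t=0,i=16
  [14] .###. => .  t=3,i=3
  [13] .##.# => .  t=0,i=7
  [12] .##.. => #  t=0,i=10
  [11] .#.## => #  t=0,i=14
  [10] .#.#. => .  t=1,i=11
  [9] .#..# => #  t=0,i=4
  [8] .#... => #  t=0,i=0
  [7] ..### => .  t=5,i=23
  [6] ..##. => #  t=0,i=6
  [5] ..#.# => .  t=0,i=13
  [4] ..#.. => #  t=0,i=3
  [3] ...## => .  t=2,i=15
  [2] ...#. => .  t=0,i=2
  [1] ....# => #  t=2,i=14
  [0] ..... => #  t=2,i=10
  bits 00010001000101011001101101010011 = 286628691

286628691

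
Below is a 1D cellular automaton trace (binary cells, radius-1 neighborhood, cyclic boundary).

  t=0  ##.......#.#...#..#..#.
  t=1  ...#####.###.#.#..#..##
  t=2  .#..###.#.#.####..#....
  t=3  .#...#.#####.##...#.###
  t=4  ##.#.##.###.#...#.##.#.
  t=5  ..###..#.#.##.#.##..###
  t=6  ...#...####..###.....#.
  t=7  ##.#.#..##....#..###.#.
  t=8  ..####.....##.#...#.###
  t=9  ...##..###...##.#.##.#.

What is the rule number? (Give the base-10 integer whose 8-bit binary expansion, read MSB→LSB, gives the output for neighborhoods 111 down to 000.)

165

  ### -> #   bit 7 = 1  t=1,i=4
  ##. -> .   bit 6 = 0  t=0,i=1
  #.# -> #   bit 5 = 1  t=0,i=10
  #.. -> .   bit 4 = 0  t=0,i=2
  .## -> .   bit 3 = 0  t=0,i=0
  .#. -> #   bit 2 = 1  t=0,i=9
  ..# -> .   bit 1 = 0  t=0,i=8
  ... -> #   bit 0 = 1  t=0,i=3
  bits 10100101 = 165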